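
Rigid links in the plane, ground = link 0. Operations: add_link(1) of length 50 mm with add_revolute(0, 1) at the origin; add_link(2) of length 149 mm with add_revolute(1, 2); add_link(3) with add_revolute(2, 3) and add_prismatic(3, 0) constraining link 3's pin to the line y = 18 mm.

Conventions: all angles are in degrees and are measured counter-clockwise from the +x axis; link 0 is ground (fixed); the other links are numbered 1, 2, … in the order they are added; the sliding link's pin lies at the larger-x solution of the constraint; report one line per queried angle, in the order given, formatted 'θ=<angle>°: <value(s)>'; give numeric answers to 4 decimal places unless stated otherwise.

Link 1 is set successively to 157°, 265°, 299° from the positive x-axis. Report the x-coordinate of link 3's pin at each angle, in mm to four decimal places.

geometry: r = 50 mm, L = 149 mm, e = 18 mm
θ=157°: crank pin P = (r cos θ, r sin θ) = (-46.025243, 19.536556)
θ=157°: h = r sin θ − e = 19.536556 − 18 = 1.536556
θ=157°: x = r cos θ + √(L² − h²) = -46.025243 + 148.992077 = 102.966834
θ=265°: crank pin P = (r cos θ, r sin θ) = (-4.357787, -49.809735)
θ=265°: h = r sin θ − e = -49.809735 − 18 = -67.809735
θ=265°: x = r cos θ + √(L² − h²) = -4.357787 + 132.675694 = 128.317907
θ=299°: crank pin P = (r cos θ, r sin θ) = (24.240481, -43.730985)
θ=299°: h = r sin θ − e = -43.730985 − 18 = -61.730985
θ=299°: x = r cos θ + √(L² − h²) = 24.240481 + 135.610787 = 159.851268

θ=157°: 102.9668
θ=265°: 128.3179
θ=299°: 159.8513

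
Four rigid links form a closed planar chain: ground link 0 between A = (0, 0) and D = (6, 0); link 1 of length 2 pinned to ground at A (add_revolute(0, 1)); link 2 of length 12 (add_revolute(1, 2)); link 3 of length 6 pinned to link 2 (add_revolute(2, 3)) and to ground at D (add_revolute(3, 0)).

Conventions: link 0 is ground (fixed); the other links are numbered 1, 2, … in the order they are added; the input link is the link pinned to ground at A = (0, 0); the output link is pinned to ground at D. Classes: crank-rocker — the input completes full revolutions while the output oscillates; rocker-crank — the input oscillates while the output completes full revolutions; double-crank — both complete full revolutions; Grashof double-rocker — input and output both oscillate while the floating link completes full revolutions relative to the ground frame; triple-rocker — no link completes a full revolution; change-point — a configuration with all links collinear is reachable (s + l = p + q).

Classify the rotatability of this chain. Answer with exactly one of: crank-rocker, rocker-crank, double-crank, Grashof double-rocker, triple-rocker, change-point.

lengths: ground=6, input=2, coupler=12, output=6
sorted: s=2 (shortest), l=12 (longest), p+q=12
s + l = 14 vs p + q = 12
s + l > p + q → non-Grashof → no link fully rotates → triple-rocker

triple-rocker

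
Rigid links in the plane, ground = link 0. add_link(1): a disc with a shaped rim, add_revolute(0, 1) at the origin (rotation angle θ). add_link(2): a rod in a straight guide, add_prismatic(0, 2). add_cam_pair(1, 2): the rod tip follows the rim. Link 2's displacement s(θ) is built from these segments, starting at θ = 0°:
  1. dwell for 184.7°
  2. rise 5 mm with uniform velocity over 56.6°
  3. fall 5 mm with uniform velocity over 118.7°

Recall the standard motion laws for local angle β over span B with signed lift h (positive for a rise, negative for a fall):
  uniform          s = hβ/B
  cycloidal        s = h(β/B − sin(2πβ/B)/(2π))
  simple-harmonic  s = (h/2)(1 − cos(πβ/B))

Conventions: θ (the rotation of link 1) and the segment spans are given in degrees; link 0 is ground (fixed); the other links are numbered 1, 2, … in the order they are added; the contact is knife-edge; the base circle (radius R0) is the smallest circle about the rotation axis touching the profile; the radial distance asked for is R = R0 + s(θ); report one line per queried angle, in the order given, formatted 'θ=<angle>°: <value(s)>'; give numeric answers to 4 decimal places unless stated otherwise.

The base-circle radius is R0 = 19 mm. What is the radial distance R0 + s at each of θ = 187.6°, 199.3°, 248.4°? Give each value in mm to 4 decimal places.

segment 1 (0° to 184.7°, dwell): s unchanged at 0.0000
θ = 187.6° falls in segment 2 (184.7° to 241.3°, uniform, h = 5): β = 187.6 − 184.7 = 2.9°, B = 56.6°; Δs = 5·2.9/56.6 = 0.2562; s = 0.0000 + 0.2562 = 0.2562
θ = 199.3° falls in segment 2 (184.7° to 241.3°, uniform, h = 5): β = 199.3 − 184.7 = 14.6°, B = 56.6°; Δs = 5·14.6/56.6 = 1.2898; s = 0.0000 + 1.2898 = 1.2898
segment 2 (184.7° to 241.3°, uniform, h = 5) is passed completely: s = 0.0000 + (5) = 5.0000
θ = 248.4° falls in segment 3 (241.3° to 360°, uniform, h = -5): β = 248.4 − 241.3 = 7.1°, B = 118.7°; Δs = -5·7.1/118.7 = -0.2991; s = 5.0000 − 0.2991 = 4.7009
θ=187.6°: R = R0 + s = 19 + 0.2562 = 19.2562
θ=199.3°: R = R0 + s = 19 + 1.2898 = 20.2898
θ=248.4°: R = R0 + s = 19 + 4.7009 = 23.7009

θ=187.6°: 19.2562
θ=199.3°: 20.2898
θ=248.4°: 23.7009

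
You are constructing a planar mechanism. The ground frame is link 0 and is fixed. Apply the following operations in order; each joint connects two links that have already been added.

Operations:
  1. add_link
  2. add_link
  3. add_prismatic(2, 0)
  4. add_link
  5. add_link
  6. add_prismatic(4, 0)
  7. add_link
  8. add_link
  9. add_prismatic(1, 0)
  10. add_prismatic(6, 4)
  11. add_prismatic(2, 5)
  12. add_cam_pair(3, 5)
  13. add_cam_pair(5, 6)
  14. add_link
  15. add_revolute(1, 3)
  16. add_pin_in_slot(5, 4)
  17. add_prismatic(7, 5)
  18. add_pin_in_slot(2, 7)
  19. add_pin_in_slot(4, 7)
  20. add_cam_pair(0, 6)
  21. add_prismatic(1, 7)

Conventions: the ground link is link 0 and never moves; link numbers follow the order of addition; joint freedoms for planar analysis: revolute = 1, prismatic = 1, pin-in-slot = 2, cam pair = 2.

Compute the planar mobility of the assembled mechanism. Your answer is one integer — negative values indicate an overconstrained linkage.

(L,J1,J2)=(1,0,0); link0 fixed
link1: (2,0,0)
link2: (3,0,0)
P 2-0 [J1]: (3,1,0)
link3: (4,1,0)
link4: (5,1,0)
P 4-0 [J1]: (5,2,0)
link5: (6,2,0)
link6: (7,2,0)
P 1-0 [J1]: (7,3,0)
P 6-4 [J1]: (7,4,0)
P 2-5 [J1]: (7,5,0)
C 3-5 [J2]: (7,5,1)
C 5-6 [J2]: (7,5,2)
link7: (8,5,2)
R 1-3 [J1]: (8,6,2)
PS 5-4 [J2]: (8,6,3)
P 7-5 [J1]: (8,7,3)
PS 2-7 [J2]: (8,7,4)
PS 4-7 [J2]: (8,7,5)
C 0-6 [J2]: (8,7,6)
P 1-7 [J1]: (8,8,6)
Grübler: 3·7 − 2·8 − 6 = -1

M = -1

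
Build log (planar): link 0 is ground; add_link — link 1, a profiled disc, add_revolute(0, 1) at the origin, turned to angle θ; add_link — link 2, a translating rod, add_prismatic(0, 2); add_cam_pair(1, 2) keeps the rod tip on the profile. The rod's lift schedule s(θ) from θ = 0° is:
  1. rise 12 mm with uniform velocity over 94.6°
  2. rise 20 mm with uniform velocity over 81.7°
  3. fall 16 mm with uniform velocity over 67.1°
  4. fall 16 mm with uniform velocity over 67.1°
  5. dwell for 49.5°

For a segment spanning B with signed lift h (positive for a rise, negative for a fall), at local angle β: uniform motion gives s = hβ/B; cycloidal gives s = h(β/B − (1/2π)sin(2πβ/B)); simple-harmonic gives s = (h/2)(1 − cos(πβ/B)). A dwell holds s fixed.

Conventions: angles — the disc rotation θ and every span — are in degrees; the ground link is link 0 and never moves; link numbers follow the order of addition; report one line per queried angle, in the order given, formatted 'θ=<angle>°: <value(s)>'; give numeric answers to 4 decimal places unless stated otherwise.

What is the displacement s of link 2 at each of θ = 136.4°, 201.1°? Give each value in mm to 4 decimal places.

seg 1 [0°–94.6°] uniform, h=12: full span → s += 12 → s = 12.0000
seg 2 [94.6°–176.3°] uniform, h=20: θ=136.4° here. β=41.8, B=81.7. 20·41.8/81.7 = 10.2326 → s = 22.2326
seg 2 [94.6°–176.3°] uniform, h=20: full span → s += 20 → s = 32.0000
seg 3 [176.3°–243.4°] uniform, h=-16: θ=201.1° here. β=24.8, B=67.1. -16·24.8/67.1 = -5.9136 → s = 26.0864

θ=136.4°: 22.2326
θ=201.1°: 26.0864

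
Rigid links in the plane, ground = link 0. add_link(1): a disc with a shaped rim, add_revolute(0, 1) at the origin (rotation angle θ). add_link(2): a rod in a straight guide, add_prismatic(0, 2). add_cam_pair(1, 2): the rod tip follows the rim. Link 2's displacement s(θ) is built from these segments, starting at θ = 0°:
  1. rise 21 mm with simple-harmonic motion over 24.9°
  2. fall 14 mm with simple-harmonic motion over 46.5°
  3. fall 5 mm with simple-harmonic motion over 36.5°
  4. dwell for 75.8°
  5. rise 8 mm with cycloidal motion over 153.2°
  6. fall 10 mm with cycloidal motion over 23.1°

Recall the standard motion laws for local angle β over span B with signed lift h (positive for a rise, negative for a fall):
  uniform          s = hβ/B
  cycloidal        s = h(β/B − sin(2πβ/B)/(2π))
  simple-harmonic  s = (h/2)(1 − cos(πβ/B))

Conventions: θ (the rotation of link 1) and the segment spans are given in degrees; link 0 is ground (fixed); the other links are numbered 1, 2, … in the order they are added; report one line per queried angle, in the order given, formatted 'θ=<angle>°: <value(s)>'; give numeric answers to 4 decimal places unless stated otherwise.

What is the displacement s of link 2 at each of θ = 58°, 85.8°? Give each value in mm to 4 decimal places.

segment 1 (0° to 24.9°, simple-harmonic, h = 21) is passed completely: s = 0.0000 + (21) = 21.0000
θ = 58° falls in segment 2 (24.9° to 71.4°, simple-harmonic, h = -14): β = 58 − 24.9 = 33.1°, B = 46.5°; Δs = -14/2·(1 − cos(π·0.7118)) = -11.3220; s = 21.0000 − 11.3220 = 9.6780
segment 2 (24.9° to 71.4°, simple-harmonic, h = -14) is passed completely: s = 21.0000 + (-14) = 7.0000
θ = 85.8° falls in segment 3 (71.4° to 107.9°, simple-harmonic, h = -5): β = 85.8 − 71.4 = 14.4°, B = 36.5°; Δs = -5/2·(1 − cos(π·0.3945)) = -1.6866; s = 7.0000 − 1.6866 = 5.3134

θ=58°: 9.6780
θ=85.8°: 5.3134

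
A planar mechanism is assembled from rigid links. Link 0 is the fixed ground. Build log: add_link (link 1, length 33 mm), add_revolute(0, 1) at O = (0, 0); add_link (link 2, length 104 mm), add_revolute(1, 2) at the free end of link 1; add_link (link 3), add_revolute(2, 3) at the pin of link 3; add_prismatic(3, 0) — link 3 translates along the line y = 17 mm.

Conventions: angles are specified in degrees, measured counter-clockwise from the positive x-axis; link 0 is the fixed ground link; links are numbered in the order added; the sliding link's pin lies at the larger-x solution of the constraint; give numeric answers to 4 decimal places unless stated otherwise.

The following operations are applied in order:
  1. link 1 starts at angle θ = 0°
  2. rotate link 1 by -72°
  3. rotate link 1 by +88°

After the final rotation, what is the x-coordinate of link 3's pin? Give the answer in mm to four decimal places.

geometry: r = 33 mm, L = 104 mm, e = 17 mm; θ starts at 0°
rotate link 1 by -72°: θ ← 0° -72° = -72°
rotate link 1 by +88°: θ ← -72° +88° = 16°
crank pin P = (r cos θ, r sin θ) = (31.721636, 9.096033)
h = r sin θ − e = 9.096033 − 17 = -7.903967
x = r cos θ + √(L² − h²) = 31.721636 + 103.699216 = 135.420851

135.4209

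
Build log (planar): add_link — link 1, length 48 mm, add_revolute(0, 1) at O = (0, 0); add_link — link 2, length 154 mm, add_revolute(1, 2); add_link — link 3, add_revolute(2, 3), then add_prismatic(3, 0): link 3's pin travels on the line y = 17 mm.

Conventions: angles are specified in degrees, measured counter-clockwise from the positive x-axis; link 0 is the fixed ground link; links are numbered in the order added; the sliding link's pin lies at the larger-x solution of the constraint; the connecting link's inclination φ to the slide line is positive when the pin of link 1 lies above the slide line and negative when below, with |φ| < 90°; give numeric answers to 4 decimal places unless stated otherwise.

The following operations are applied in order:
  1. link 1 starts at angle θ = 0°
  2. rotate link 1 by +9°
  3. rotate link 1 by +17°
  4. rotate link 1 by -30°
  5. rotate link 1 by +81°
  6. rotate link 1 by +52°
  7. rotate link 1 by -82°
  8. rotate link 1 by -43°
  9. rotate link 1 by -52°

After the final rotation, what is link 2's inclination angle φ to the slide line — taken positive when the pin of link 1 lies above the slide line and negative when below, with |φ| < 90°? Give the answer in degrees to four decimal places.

geometry: r = 48 mm, L = 154 mm, e = 17 mm; θ starts at 0°
rotate link 1 by +9°: θ ← 0° +9° = 9°
rotate link 1 by +17°: θ ← 9° +17° = 26°
rotate link 1 by -30°: θ ← 26° -30° = -4°
rotate link 1 by +81°: θ ← -4° +81° = 77°
rotate link 1 by +52°: θ ← 77° +52° = 129°
rotate link 1 by -82°: θ ← 129° -82° = 47°
rotate link 1 by -43°: θ ← 47° -43° = 4°
rotate link 1 by -52°: θ ← 4° -52° = -48°
h = r sin θ − e = -35.670952 − 17 = -52.670952
sin φ = h / L = -52.670952 / 154 = -0.34201917
φ = arcsin(-0.34201917) = -19.999940°

-19.9999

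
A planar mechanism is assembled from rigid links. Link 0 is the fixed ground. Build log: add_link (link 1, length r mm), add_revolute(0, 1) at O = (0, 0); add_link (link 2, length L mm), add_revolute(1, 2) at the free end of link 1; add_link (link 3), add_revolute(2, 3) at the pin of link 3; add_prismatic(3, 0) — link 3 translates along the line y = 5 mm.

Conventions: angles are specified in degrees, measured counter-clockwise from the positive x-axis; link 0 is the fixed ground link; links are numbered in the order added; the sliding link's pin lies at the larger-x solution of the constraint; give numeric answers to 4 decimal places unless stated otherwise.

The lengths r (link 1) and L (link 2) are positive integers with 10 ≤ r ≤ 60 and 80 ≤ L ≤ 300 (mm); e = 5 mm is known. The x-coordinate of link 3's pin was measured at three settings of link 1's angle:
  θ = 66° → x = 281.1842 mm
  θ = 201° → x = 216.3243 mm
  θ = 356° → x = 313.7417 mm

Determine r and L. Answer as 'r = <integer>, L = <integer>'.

constraint per measurement: (x − r cos θ)² + (r sin θ − e)² = L²
subtracting the θ₁ and θ₂ equations cancels the r² and L² terms:
r = (x₁² − x₂²) / (2[(x₁cos θ₁ + e sin θ₁) − (x₂cos θ₂ + e sin θ₂)]) = 50.0000 → r = 50
L² = (x₁ − r cos θ₁)² + (r sin θ₁ − e)² = 69695.9898 → L = 264.0000 → L = 264
check at θ₃=356°: x = 313.7417 (printed 313.7417) ✓

r = 50, L = 264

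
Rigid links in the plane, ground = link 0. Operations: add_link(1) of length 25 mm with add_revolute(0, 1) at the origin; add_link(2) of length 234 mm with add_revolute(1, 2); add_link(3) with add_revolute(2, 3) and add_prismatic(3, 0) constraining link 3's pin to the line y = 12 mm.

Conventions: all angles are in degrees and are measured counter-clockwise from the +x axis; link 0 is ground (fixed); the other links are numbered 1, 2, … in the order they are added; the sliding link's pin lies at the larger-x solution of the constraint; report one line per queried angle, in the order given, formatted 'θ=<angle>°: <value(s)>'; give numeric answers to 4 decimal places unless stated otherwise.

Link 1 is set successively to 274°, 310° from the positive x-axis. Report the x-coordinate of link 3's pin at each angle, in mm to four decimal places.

geometry: r = 25 mm, L = 234 mm, e = 12 mm
θ=274°: crank pin P = (r cos θ, r sin θ) = (1.743912, -24.939101)
θ=274°: h = r sin θ − e = -24.939101 − 12 = -36.939101
θ=274°: x = r cos θ + √(L² − h²) = 1.743912 + 231.066014 = 232.809926
θ=310°: crank pin P = (r cos θ, r sin θ) = (16.069690, -19.151111)
θ=310°: h = r sin θ − e = -19.151111 − 12 = -31.151111
θ=310°: x = r cos θ + √(L² − h²) = 16.069690 + 231.917244 = 247.986935

θ=274°: 232.8099
θ=310°: 247.9869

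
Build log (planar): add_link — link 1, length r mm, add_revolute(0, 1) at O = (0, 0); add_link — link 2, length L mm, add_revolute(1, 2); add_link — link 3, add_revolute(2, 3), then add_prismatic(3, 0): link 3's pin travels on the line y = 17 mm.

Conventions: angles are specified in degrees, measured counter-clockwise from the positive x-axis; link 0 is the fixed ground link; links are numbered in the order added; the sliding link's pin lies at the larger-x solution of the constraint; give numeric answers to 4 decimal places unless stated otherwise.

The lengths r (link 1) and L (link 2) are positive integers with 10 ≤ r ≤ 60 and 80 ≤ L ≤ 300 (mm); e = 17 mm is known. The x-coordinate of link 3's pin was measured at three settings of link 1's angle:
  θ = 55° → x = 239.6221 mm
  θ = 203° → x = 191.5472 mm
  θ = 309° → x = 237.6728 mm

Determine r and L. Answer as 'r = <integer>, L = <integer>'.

constraint per measurement: (x − r cos θ)² + (r sin θ − e)² = L²
subtracting the θ₁ and θ₂ equations cancels the r² and L² terms:
r = (x₁² − x₂²) / (2[(x₁cos θ₁ + e sin θ₁) − (x₂cos θ₂ + e sin θ₂)]) = 31.0000 → r = 31
L² = (x₁ − r cos θ₁)² + (r sin θ₁ − e)² = 49283.9860 → L = 222.0000 → L = 222
check at θ₃=309°: x = 237.6728 (printed 237.6728) ✓

r = 31, L = 222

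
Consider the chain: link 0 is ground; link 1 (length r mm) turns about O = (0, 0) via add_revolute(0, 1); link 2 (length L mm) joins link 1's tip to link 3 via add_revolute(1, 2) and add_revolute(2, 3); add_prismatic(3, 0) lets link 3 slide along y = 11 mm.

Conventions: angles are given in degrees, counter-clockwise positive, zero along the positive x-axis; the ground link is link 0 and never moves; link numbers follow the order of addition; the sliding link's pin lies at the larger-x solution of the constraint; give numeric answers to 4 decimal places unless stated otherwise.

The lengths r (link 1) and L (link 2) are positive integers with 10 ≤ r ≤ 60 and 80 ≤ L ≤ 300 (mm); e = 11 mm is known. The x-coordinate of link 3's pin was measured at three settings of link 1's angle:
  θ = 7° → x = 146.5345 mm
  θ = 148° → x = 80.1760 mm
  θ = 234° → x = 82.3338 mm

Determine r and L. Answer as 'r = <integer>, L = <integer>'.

constraint per measurement: (x − r cos θ)² + (r sin θ − e)² = L²
subtracting the θ₁ and θ₂ equations cancels the r² and L² terms:
r = (x₁² − x₂²) / (2[(x₁cos θ₁ + e sin θ₁) − (x₂cos θ₂ + e sin θ₂)]) = 36.0000 → r = 36
L² = (x₁ − r cos θ₁)² + (r sin θ₁ − e)² = 12320.9969 → L = 111.0000 → L = 111
check at θ₃=234°: x = 82.3338 (printed 82.3338) ✓

r = 36, L = 111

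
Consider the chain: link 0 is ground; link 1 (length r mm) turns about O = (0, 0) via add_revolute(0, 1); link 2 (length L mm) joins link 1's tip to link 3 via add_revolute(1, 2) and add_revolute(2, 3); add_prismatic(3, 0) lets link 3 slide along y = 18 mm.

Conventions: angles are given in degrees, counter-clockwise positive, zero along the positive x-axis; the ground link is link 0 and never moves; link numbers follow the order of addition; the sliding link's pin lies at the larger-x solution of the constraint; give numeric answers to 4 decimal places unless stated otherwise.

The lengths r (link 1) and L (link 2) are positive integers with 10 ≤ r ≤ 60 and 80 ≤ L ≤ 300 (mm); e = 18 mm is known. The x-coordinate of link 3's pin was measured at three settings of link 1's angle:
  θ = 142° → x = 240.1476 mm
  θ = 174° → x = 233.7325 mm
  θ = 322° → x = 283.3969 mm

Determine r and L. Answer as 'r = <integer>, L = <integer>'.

constraint per measurement: (x − r cos θ)² + (r sin θ − e)² = L²
subtracting the θ₁ and θ₂ equations cancels the r² and L² terms:
r = (x₁² − x₂²) / (2[(x₁cos θ₁ + e sin θ₁) − (x₂cos θ₂ + e sin θ₂)]) = 29.0000 → r = 29
L² = (x₁ − r cos θ₁)² + (r sin θ₁ − e)² = 69168.9749 → L = 263.0000 → L = 263
check at θ₃=322°: x = 283.3969 (printed 283.3969) ✓

r = 29, L = 263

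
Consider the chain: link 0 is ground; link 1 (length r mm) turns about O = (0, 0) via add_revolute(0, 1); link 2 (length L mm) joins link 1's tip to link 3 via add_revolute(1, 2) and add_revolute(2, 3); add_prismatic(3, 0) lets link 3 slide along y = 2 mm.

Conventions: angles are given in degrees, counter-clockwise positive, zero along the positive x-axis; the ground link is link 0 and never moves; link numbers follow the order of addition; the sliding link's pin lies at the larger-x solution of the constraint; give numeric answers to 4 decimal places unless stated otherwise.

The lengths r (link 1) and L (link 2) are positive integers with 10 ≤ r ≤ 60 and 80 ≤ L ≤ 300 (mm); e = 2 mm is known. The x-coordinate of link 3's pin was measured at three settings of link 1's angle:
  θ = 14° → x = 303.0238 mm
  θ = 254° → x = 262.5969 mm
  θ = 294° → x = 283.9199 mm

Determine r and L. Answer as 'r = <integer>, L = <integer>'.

constraint per measurement: (x − r cos θ)² + (r sin θ − e)² = L²
subtracting the θ₁ and θ₂ equations cancels the r² and L² terms:
r = (x₁² − x₂²) / (2[(x₁cos θ₁ + e sin θ₁) − (x₂cos θ₂ + e sin θ₂)]) = 31.0000 → r = 31
L² = (x₁ − r cos θ₁)² + (r sin θ₁ − e)² = 74529.0178 → L = 273.0000 → L = 273
check at θ₃=294°: x = 283.9199 (printed 283.9199) ✓

r = 31, L = 273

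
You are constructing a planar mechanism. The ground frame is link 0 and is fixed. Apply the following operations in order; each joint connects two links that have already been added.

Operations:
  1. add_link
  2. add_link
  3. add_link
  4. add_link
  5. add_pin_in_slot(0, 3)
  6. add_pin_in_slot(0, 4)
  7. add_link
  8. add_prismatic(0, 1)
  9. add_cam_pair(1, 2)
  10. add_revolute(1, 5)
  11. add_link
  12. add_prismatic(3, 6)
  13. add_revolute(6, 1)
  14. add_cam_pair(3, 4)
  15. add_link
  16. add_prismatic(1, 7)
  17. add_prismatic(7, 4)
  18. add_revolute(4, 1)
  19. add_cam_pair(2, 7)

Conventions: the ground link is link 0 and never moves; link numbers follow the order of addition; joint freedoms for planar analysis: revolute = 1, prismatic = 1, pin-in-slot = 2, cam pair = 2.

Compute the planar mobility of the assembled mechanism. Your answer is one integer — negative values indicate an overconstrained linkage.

(L,J1,J2)=(1,0,0); link0 fixed
link1: (2,0,0)
link2: (3,0,0)
link3: (4,0,0)
link4: (5,0,0)
PS 0-3 [J2]: (5,0,1)
PS 0-4 [J2]: (5,0,2)
link5: (6,0,2)
P 0-1 [J1]: (6,1,2)
C 1-2 [J2]: (6,1,3)
R 1-5 [J1]: (6,2,3)
link6: (7,2,3)
P 3-6 [J1]: (7,3,3)
R 6-1 [J1]: (7,4,3)
C 3-4 [J2]: (7,4,4)
link7: (8,4,4)
P 1-7 [J1]: (8,5,4)
P 7-4 [J1]: (8,6,4)
R 4-1 [J1]: (8,7,4)
C 2-7 [J2]: (8,7,5)
Grübler: 3·7 − 2·7 − 5 = 2

M = 2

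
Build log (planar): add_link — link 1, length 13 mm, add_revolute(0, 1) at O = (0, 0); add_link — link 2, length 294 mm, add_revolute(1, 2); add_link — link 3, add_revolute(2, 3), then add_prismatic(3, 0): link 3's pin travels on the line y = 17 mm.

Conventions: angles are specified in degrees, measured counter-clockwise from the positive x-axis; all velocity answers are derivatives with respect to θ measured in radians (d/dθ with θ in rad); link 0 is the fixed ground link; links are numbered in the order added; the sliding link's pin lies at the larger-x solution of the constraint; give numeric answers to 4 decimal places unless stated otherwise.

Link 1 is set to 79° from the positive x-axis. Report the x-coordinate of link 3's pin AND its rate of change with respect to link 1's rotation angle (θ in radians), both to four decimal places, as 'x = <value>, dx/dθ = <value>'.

geometry: r = 13 mm, L = 294 mm, e = 17 mm
crank pin P = (r cos θ, r sin θ) = (2.480517, 12.761153)
h = r sin θ − e = 12.761153 − 17 = -4.238847
x = r cos θ + √(L² − h²) = 2.480517 + 293.969441 = 296.449958
dx/dθ = −r sin θ − h·r cos θ/√(L² − h²) (θ in radians; h = -4.238847) = -12.725386

x = 296.4500, dx/dθ = -12.7254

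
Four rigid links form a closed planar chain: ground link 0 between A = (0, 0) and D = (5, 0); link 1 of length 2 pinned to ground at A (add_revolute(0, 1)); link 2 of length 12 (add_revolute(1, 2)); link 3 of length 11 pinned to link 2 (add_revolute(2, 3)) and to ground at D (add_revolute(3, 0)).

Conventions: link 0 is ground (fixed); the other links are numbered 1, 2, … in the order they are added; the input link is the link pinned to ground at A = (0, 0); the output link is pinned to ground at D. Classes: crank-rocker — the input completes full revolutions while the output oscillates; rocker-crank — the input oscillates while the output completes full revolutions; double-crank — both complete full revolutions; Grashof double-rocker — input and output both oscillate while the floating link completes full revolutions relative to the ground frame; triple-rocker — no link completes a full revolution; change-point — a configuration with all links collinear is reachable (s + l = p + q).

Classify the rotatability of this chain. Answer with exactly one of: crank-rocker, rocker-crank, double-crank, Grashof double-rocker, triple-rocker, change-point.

lengths: ground=5, input=2, coupler=12, output=11
sorted: s=2 (shortest), l=12 (longest), p+q=16
s + l = 14 vs p + q = 16
s + l < p + q (Grashof) with shortest = input link → crank-rocker

crank-rocker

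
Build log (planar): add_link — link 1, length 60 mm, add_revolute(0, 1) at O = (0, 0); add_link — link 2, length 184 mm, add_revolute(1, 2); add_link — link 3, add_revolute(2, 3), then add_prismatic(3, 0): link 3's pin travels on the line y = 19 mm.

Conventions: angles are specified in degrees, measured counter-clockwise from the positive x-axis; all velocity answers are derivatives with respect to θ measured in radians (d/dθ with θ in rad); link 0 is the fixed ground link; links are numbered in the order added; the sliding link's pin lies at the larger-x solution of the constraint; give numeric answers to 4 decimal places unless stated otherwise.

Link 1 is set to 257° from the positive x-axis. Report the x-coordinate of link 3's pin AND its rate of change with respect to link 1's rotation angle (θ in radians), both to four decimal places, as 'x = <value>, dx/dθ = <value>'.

geometry: r = 60 mm, L = 184 mm, e = 19 mm
crank pin P = (r cos θ, r sin θ) = (-13.497063, -58.462204)
h = r sin θ − e = -58.462204 − 19 = -77.462204
x = r cos θ + √(L² − h²) = -13.497063 + 166.899991 = 153.402928
dx/dθ = −r sin θ − h·r cos θ/√(L² − h²) (θ in radians; h = -77.462204) = 52.197900

x = 153.4029, dx/dθ = 52.1979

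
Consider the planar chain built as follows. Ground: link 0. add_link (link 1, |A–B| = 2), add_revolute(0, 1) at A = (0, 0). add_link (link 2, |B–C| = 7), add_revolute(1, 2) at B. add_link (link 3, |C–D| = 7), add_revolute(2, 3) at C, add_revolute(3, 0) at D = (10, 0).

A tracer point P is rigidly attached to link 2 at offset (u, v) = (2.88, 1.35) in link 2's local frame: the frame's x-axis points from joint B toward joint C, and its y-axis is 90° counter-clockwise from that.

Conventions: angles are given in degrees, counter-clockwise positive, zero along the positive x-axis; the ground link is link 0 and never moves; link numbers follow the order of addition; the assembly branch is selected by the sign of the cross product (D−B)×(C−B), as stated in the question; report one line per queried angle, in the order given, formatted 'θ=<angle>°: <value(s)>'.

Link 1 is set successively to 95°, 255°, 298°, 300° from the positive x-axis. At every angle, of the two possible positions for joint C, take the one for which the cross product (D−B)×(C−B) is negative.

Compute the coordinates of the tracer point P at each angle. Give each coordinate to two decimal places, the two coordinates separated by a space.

A=(0,0), D=(10.00,0)
θ=95°: B = A + 2.00·(cos95°, sin95°) = (-0.1743, 1.9924)
θ=95°: |BD| = 10.3676
θ=95°: circle(B,7.00) ∩ circle(D,7.00): a=5.1838, h=4.7041
θ=95°:   candidates: C₊=(5.8169,5.6126) cross=48.770; C₋=(4.0088,-3.6202) cross=-48.770
θ=95°:   branch - wants cross < 0 → take C=(4.0088,-3.6202) (cross=-48.770)
θ=95°: ex = (C−B)/|BC| = (0.5976,-0.8018); ey = (0.8018,0.5976)
θ=95°: P = B + 2.88·ex + 1.35·ey = (2.6292,0.4900)
θ=255°: B = A + 2.00·(cos255°, sin255°) = (-0.5176, -1.9319)
θ=255°: |BD| = 10.6936
θ=255°: circle(B,7.00) ∩ circle(D,7.00): a=5.3468, h=4.5179
θ=255°:   candidates: C₊=(3.9250,3.4777) cross=48.313; C₋=(5.5574,-5.4095) cross=-48.313
θ=255°:   branch - wants cross < 0 → take C=(5.5574,-5.4095) (cross=-48.313)
θ=255°: ex = (C−B)/|BC| = (0.8679,-0.4968); ey = (0.4968,0.8679)
θ=255°: P = B + 2.88·ex + 1.35·ey = (2.6525,-2.1911)
θ=298°: B = A + 2.00·(cos298°, sin298°) = (0.9389, -1.7659)
θ=298°: |BD| = 9.2315
θ=298°: circle(B,7.00) ∩ circle(D,7.00): a=4.6158, h=5.2626
θ=298°:   candidates: C₊=(4.4628,4.2824) cross=48.582; C₋=(6.4761,-6.0483) cross=-48.582
θ=298°:   branch - wants cross < 0 → take C=(6.4761,-6.0483) (cross=-48.582)
θ=298°: ex = (C−B)/|BC| = (0.7910,-0.6118); ey = (0.6118,0.7910)
θ=298°: P = B + 2.88·ex + 1.35·ey = (4.0430,-2.4599)
θ=300°: B = A + 2.00·(cos300°, sin300°) = (1.0000, -1.7321)
θ=300°: |BD| = 9.1652
θ=300°: circle(B,7.00) ∩ circle(D,7.00): a=4.5826, h=5.2915
θ=300°:   candidates: C₊=(4.5000,4.3301) cross=48.497; C₋=(6.5000,-6.0622) cross=-48.497
θ=300°:   branch - wants cross < 0 → take C=(6.5000,-6.0622) (cross=-48.497)
θ=300°: ex = (C−B)/|BC| = (0.7857,-0.6186); ey = (0.6186,0.7857)
θ=300°: P = B + 2.88·ex + 1.35·ey = (4.0980,-2.4529)

θ=95°: 2.63 0.49
θ=255°: 2.65 -2.19
θ=298°: 4.04 -2.46
θ=300°: 4.10 -2.45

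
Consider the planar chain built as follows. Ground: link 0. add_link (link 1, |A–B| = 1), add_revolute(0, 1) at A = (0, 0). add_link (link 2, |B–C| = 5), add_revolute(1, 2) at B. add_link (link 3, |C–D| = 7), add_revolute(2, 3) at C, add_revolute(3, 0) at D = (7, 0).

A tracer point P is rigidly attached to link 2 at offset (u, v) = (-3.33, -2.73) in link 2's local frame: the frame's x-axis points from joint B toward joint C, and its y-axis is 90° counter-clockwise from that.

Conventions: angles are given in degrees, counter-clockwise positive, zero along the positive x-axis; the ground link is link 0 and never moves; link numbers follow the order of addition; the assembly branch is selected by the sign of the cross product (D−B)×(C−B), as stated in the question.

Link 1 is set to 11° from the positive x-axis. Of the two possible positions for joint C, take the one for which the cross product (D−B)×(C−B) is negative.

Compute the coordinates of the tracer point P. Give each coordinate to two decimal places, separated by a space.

A=(0,0), D=(7.00,0)
B = A + 1.00·(cos11°, sin11°) = (0.9816, 0.1908)
|BD| = 6.0214
circle(B,5.00) ∩ circle(D,7.00): a=1.0178, h=4.8953
  candidates: C₊=(2.1540,5.0514) cross=29.477; C₋=(1.8438,-4.7343) cross=-29.477
  branch - wants cross < 0 → take C=(1.8438,-4.7343) (cross=-29.477)
ex = (C−B)/|BC| = (0.1724,-0.9850); ey = (0.9850,0.1724)
P = B + -3.33·ex + -2.73·ey = (-2.2817,3.0002)

-2.28 3.00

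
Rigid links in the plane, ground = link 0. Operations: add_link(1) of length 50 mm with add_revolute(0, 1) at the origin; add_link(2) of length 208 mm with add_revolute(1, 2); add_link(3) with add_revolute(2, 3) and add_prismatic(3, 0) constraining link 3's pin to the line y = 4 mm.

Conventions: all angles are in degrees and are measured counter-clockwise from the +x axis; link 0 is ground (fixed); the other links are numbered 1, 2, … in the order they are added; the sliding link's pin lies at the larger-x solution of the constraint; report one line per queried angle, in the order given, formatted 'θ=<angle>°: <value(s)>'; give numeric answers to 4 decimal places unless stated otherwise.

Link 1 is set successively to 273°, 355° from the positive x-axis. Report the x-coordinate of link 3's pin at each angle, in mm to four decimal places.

geometry: r = 50 mm, L = 208 mm, e = 4 mm
θ=273°: crank pin P = (r cos θ, r sin θ) = (2.616798, -49.931477)
θ=273°: h = r sin θ − e = -49.931477 − 4 = -53.931477
θ=273°: x = r cos θ + √(L² − h²) = 2.616798 + 200.886525 = 203.503323
θ=355°: crank pin P = (r cos θ, r sin θ) = (49.809735, -4.357787)
θ=355°: h = r sin θ − e = -4.357787 − 4 = -8.357787
θ=355°: x = r cos θ + √(L² − h²) = 49.809735 + 207.832017 = 257.641752

θ=273°: 203.5033
θ=355°: 257.6418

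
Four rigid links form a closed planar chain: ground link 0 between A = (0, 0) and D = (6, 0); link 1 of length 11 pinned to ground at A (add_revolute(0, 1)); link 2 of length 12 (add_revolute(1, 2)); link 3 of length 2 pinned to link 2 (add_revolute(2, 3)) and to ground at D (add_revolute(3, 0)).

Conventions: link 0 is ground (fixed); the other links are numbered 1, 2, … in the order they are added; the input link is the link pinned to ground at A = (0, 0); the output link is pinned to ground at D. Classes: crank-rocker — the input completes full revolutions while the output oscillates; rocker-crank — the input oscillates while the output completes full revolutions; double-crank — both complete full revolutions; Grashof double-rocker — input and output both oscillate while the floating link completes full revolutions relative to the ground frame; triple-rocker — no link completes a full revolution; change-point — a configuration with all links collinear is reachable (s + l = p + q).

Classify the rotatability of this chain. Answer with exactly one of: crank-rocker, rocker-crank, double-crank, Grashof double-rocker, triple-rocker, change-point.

lengths: ground=6, input=11, coupler=12, output=2
sorted: s=2 (shortest), l=12 (longest), p+q=17
s + l = 14 vs p + q = 17
s + l < p + q (Grashof) with shortest = output link → rocker-crank

rocker-crank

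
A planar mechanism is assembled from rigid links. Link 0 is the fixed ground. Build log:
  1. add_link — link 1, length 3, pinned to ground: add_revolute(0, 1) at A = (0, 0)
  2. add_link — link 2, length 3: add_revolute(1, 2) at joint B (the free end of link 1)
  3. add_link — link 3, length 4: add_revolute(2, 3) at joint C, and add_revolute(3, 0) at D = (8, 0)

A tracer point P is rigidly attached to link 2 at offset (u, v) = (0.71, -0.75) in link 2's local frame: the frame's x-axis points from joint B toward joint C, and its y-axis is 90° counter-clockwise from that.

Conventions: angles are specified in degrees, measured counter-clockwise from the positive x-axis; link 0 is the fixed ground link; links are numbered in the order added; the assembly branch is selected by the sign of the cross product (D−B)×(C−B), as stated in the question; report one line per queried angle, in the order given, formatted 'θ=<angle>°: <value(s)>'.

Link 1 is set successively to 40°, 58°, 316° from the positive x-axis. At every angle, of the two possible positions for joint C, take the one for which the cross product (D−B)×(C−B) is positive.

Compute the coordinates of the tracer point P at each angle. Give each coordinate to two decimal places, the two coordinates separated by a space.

A=(0,0), D=(8.00,0)
θ=40°: B = A + 3.00·(cos40°, sin40°) = (2.2981, 1.9284)
θ=40°: |BD| = 6.0191
θ=40°: circle(B,3.00) ∩ circle(D,4.00): a=2.4281, h=1.7619
θ=40°:   candidates: C₊=(5.1627,2.8195) cross=10.605; C₋=(4.0338,-0.5186) cross=-10.605
θ=40°:   branch + wants cross > 0 → take C=(5.1627,2.8195) (cross=10.605)
θ=40°: ex = (C−B)/|BC| = (0.9549,0.2971); ey = (-0.2971,0.9549)
θ=40°: P = B + 0.71·ex + -0.75·ey = (3.1989,1.4231)
θ=58°: B = A + 3.00·(cos58°, sin58°) = (1.5898, 2.5441)
θ=58°: |BD| = 6.8967
θ=58°: circle(B,3.00) ∩ circle(D,4.00): a=2.9408, h=0.5929
θ=58°:   candidates: C₊=(4.5419,2.0103) cross=4.089; C₋=(4.1045,0.9082) cross=-4.089
θ=58°:   branch + wants cross > 0 → take C=(4.5419,2.0103) (cross=4.089)
θ=58°: ex = (C−B)/|BC| = (0.9840,-0.1779); ey = (0.1779,0.9840)
θ=58°: P = B + 0.71·ex + -0.75·ey = (2.1550,1.6798)
θ=316°: B = A + 3.00·(cos316°, sin316°) = (2.1580, -2.0840)
θ=316°: |BD| = 6.2026
θ=316°: circle(B,3.00) ∩ circle(D,4.00): a=2.5370, h=1.6011
θ=316°:   candidates: C₊=(4.0096,0.2765) cross=9.931; C₋=(5.0855,-2.7396) cross=-9.931
θ=316°:   branch + wants cross > 0 → take C=(4.0096,0.2765) (cross=9.931)
θ=316°: ex = (C−B)/|BC| = (0.6172,0.7868); ey = (-0.7868,0.6172)
θ=316°: P = B + 0.71·ex + -0.75·ey = (3.1863,-1.9882)

θ=40°: 3.20 1.42
θ=58°: 2.15 1.68
θ=316°: 3.19 -1.99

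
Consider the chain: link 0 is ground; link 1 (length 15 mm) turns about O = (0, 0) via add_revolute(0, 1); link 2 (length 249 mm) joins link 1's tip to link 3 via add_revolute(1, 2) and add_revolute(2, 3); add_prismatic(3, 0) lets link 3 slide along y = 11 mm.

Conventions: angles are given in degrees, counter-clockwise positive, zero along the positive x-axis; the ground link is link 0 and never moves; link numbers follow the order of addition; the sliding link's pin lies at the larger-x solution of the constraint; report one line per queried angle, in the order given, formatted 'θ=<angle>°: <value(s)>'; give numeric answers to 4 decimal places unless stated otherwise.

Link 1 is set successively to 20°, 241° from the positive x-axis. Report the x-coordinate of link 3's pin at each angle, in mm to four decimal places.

geometry: r = 15 mm, L = 249 mm, e = 11 mm
θ=20°: crank pin P = (r cos θ, r sin θ) = (14.095389, 5.130302)
θ=20°: h = r sin θ − e = 5.130302 − 11 = -5.869698
θ=20°: x = r cos θ + √(L² − h²) = 14.095389 + 248.930807 = 263.026196
θ=241°: crank pin P = (r cos θ, r sin θ) = (-7.272144, -13.119296)
θ=241°: h = r sin θ − e = -13.119296 − 11 = -24.119296
θ=241°: x = r cos θ + √(L² − h²) = -7.272144 + 247.829093 = 240.556949

θ=20°: 263.0262
θ=241°: 240.5569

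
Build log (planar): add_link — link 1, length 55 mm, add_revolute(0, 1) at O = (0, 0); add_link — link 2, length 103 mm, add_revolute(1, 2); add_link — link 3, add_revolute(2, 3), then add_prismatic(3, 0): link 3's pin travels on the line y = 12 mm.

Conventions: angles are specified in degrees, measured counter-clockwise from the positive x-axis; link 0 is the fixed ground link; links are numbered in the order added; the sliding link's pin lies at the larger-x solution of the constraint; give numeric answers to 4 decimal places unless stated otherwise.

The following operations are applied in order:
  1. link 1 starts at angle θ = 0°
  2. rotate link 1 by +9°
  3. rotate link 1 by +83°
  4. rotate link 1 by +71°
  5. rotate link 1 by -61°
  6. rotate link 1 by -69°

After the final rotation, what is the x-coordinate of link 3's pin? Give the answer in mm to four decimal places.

geometry: r = 55 mm, L = 103 mm, e = 12 mm; θ starts at 0°
rotate link 1 by +9°: θ ← 0° +9° = 9°
rotate link 1 by +83°: θ ← 9° +83° = 92°
rotate link 1 by +71°: θ ← 92° +71° = 163°
rotate link 1 by -61°: θ ← 163° -61° = 102°
rotate link 1 by -69°: θ ← 102° -69° = 33°
crank pin P = (r cos θ, r sin θ) = (46.126881, 29.955147)
h = r sin θ − e = 29.955147 − 12 = 17.955147
x = r cos θ + √(L² − h²) = 46.126881 + 101.422940 = 147.549821

147.5498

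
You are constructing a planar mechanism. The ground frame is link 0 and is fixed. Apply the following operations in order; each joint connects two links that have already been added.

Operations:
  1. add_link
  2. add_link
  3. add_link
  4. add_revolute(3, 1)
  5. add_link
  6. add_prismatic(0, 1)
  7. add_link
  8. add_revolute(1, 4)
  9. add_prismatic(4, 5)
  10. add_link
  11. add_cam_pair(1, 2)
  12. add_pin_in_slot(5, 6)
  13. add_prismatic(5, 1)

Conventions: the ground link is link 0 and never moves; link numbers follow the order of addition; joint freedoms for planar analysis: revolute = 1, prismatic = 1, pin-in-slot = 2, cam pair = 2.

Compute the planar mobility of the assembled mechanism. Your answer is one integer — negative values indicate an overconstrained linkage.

link 0 = ground. State L|J1|J2 = 1|0|0
+link1  2|0|0
+link2  3|0|0
+link3  4|0|0
R(3,1) f=1→J1  4|1|0
+link4  5|1|0
P(0,1) f=1→J1  5|2|0
+link5  6|2|0
R(1,4) f=1→J1  6|3|0
P(4,5) f=1→J1  6|4|0
+link6  7|4|0
C(1,2) f=2→J2  7|4|1
PS(5,6) f=2→J2  7|4|2
P(5,1) f=1→J1  7|5|2
M = 3(7−1)−2·5−2 = 18−10−2 = 6

M = 6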